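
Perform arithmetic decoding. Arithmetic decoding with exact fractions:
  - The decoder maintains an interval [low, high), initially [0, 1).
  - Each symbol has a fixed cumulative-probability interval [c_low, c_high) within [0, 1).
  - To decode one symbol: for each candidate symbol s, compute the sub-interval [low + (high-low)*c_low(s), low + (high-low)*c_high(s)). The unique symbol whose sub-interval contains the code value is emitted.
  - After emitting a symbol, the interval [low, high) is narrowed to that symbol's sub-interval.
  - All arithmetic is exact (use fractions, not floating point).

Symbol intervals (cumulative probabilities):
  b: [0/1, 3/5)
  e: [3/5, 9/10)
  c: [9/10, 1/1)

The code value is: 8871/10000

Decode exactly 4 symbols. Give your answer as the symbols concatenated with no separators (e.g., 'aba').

Answer: ecbc

Derivation:
Step 1: interval [0/1, 1/1), width = 1/1 - 0/1 = 1/1
  'b': [0/1 + 1/1*0/1, 0/1 + 1/1*3/5) = [0/1, 3/5)
  'e': [0/1 + 1/1*3/5, 0/1 + 1/1*9/10) = [3/5, 9/10) <- contains code 8871/10000
  'c': [0/1 + 1/1*9/10, 0/1 + 1/1*1/1) = [9/10, 1/1)
  emit 'e', narrow to [3/5, 9/10)
Step 2: interval [3/5, 9/10), width = 9/10 - 3/5 = 3/10
  'b': [3/5 + 3/10*0/1, 3/5 + 3/10*3/5) = [3/5, 39/50)
  'e': [3/5 + 3/10*3/5, 3/5 + 3/10*9/10) = [39/50, 87/100)
  'c': [3/5 + 3/10*9/10, 3/5 + 3/10*1/1) = [87/100, 9/10) <- contains code 8871/10000
  emit 'c', narrow to [87/100, 9/10)
Step 3: interval [87/100, 9/10), width = 9/10 - 87/100 = 3/100
  'b': [87/100 + 3/100*0/1, 87/100 + 3/100*3/5) = [87/100, 111/125) <- contains code 8871/10000
  'e': [87/100 + 3/100*3/5, 87/100 + 3/100*9/10) = [111/125, 897/1000)
  'c': [87/100 + 3/100*9/10, 87/100 + 3/100*1/1) = [897/1000, 9/10)
  emit 'b', narrow to [87/100, 111/125)
Step 4: interval [87/100, 111/125), width = 111/125 - 87/100 = 9/500
  'b': [87/100 + 9/500*0/1, 87/100 + 9/500*3/5) = [87/100, 1101/1250)
  'e': [87/100 + 9/500*3/5, 87/100 + 9/500*9/10) = [1101/1250, 4431/5000)
  'c': [87/100 + 9/500*9/10, 87/100 + 9/500*1/1) = [4431/5000, 111/125) <- contains code 8871/10000
  emit 'c', narrow to [4431/5000, 111/125)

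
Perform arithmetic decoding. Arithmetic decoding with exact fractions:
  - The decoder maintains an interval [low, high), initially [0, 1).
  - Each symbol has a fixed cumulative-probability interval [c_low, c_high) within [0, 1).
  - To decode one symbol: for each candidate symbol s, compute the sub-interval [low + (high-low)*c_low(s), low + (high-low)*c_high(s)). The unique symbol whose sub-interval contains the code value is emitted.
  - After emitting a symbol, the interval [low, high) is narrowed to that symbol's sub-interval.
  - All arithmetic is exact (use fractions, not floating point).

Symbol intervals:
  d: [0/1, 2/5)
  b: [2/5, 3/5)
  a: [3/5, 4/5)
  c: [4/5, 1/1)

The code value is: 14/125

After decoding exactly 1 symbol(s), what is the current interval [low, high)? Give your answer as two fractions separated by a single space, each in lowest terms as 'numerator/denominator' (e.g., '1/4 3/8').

Answer: 0/1 2/5

Derivation:
Step 1: interval [0/1, 1/1), width = 1/1 - 0/1 = 1/1
  'd': [0/1 + 1/1*0/1, 0/1 + 1/1*2/5) = [0/1, 2/5) <- contains code 14/125
  'b': [0/1 + 1/1*2/5, 0/1 + 1/1*3/5) = [2/5, 3/5)
  'a': [0/1 + 1/1*3/5, 0/1 + 1/1*4/5) = [3/5, 4/5)
  'c': [0/1 + 1/1*4/5, 0/1 + 1/1*1/1) = [4/5, 1/1)
  emit 'd', narrow to [0/1, 2/5)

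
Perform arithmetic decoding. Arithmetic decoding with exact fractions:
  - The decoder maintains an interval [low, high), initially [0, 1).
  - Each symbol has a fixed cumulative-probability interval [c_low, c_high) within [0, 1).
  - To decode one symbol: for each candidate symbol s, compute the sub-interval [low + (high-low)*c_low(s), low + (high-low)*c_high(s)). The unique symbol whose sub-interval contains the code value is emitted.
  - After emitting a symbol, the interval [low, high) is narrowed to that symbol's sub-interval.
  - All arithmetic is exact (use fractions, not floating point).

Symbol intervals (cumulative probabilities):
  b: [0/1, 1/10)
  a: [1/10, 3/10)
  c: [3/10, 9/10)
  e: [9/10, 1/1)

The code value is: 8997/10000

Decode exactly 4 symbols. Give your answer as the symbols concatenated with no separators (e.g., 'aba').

Step 1: interval [0/1, 1/1), width = 1/1 - 0/1 = 1/1
  'b': [0/1 + 1/1*0/1, 0/1 + 1/1*1/10) = [0/1, 1/10)
  'a': [0/1 + 1/1*1/10, 0/1 + 1/1*3/10) = [1/10, 3/10)
  'c': [0/1 + 1/1*3/10, 0/1 + 1/1*9/10) = [3/10, 9/10) <- contains code 8997/10000
  'e': [0/1 + 1/1*9/10, 0/1 + 1/1*1/1) = [9/10, 1/1)
  emit 'c', narrow to [3/10, 9/10)
Step 2: interval [3/10, 9/10), width = 9/10 - 3/10 = 3/5
  'b': [3/10 + 3/5*0/1, 3/10 + 3/5*1/10) = [3/10, 9/25)
  'a': [3/10 + 3/5*1/10, 3/10 + 3/5*3/10) = [9/25, 12/25)
  'c': [3/10 + 3/5*3/10, 3/10 + 3/5*9/10) = [12/25, 21/25)
  'e': [3/10 + 3/5*9/10, 3/10 + 3/5*1/1) = [21/25, 9/10) <- contains code 8997/10000
  emit 'e', narrow to [21/25, 9/10)
Step 3: interval [21/25, 9/10), width = 9/10 - 21/25 = 3/50
  'b': [21/25 + 3/50*0/1, 21/25 + 3/50*1/10) = [21/25, 423/500)
  'a': [21/25 + 3/50*1/10, 21/25 + 3/50*3/10) = [423/500, 429/500)
  'c': [21/25 + 3/50*3/10, 21/25 + 3/50*9/10) = [429/500, 447/500)
  'e': [21/25 + 3/50*9/10, 21/25 + 3/50*1/1) = [447/500, 9/10) <- contains code 8997/10000
  emit 'e', narrow to [447/500, 9/10)
Step 4: interval [447/500, 9/10), width = 9/10 - 447/500 = 3/500
  'b': [447/500 + 3/500*0/1, 447/500 + 3/500*1/10) = [447/500, 4473/5000)
  'a': [447/500 + 3/500*1/10, 447/500 + 3/500*3/10) = [4473/5000, 4479/5000)
  'c': [447/500 + 3/500*3/10, 447/500 + 3/500*9/10) = [4479/5000, 4497/5000)
  'e': [447/500 + 3/500*9/10, 447/500 + 3/500*1/1) = [4497/5000, 9/10) <- contains code 8997/10000
  emit 'e', narrow to [4497/5000, 9/10)

Answer: ceee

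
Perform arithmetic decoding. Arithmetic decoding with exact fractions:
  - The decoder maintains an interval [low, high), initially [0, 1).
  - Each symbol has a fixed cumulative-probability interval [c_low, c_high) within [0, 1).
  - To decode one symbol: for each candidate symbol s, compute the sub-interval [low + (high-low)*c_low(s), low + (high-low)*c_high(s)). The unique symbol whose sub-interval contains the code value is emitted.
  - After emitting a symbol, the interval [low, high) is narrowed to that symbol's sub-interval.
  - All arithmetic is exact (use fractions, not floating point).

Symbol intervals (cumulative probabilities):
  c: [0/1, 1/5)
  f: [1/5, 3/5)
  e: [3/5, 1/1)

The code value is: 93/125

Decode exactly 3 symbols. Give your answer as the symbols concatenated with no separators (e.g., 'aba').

Step 1: interval [0/1, 1/1), width = 1/1 - 0/1 = 1/1
  'c': [0/1 + 1/1*0/1, 0/1 + 1/1*1/5) = [0/1, 1/5)
  'f': [0/1 + 1/1*1/5, 0/1 + 1/1*3/5) = [1/5, 3/5)
  'e': [0/1 + 1/1*3/5, 0/1 + 1/1*1/1) = [3/5, 1/1) <- contains code 93/125
  emit 'e', narrow to [3/5, 1/1)
Step 2: interval [3/5, 1/1), width = 1/1 - 3/5 = 2/5
  'c': [3/5 + 2/5*0/1, 3/5 + 2/5*1/5) = [3/5, 17/25)
  'f': [3/5 + 2/5*1/5, 3/5 + 2/5*3/5) = [17/25, 21/25) <- contains code 93/125
  'e': [3/5 + 2/5*3/5, 3/5 + 2/5*1/1) = [21/25, 1/1)
  emit 'f', narrow to [17/25, 21/25)
Step 3: interval [17/25, 21/25), width = 21/25 - 17/25 = 4/25
  'c': [17/25 + 4/25*0/1, 17/25 + 4/25*1/5) = [17/25, 89/125)
  'f': [17/25 + 4/25*1/5, 17/25 + 4/25*3/5) = [89/125, 97/125) <- contains code 93/125
  'e': [17/25 + 4/25*3/5, 17/25 + 4/25*1/1) = [97/125, 21/25)
  emit 'f', narrow to [89/125, 97/125)

Answer: eff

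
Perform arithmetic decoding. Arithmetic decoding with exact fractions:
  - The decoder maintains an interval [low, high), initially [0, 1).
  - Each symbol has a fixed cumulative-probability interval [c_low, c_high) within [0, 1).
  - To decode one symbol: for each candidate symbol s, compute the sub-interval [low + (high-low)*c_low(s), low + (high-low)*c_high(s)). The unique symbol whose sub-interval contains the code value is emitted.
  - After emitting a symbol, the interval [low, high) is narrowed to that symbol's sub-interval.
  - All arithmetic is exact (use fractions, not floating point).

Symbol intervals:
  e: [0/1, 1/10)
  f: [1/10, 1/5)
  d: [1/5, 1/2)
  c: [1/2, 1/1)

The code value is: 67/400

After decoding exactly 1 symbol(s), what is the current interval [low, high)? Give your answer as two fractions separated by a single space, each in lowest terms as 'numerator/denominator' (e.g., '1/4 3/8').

Answer: 1/10 1/5

Derivation:
Step 1: interval [0/1, 1/1), width = 1/1 - 0/1 = 1/1
  'e': [0/1 + 1/1*0/1, 0/1 + 1/1*1/10) = [0/1, 1/10)
  'f': [0/1 + 1/1*1/10, 0/1 + 1/1*1/5) = [1/10, 1/5) <- contains code 67/400
  'd': [0/1 + 1/1*1/5, 0/1 + 1/1*1/2) = [1/5, 1/2)
  'c': [0/1 + 1/1*1/2, 0/1 + 1/1*1/1) = [1/2, 1/1)
  emit 'f', narrow to [1/10, 1/5)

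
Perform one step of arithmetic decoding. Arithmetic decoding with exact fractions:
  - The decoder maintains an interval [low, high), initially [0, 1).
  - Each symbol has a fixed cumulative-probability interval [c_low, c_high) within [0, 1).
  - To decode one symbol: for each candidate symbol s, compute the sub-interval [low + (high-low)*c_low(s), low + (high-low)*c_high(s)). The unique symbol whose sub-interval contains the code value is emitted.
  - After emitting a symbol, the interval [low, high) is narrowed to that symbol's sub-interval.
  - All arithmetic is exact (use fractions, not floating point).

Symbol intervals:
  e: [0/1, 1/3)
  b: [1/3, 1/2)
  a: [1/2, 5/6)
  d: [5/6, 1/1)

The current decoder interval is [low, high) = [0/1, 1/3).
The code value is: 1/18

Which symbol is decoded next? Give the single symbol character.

Answer: e

Derivation:
Interval width = high − low = 1/3 − 0/1 = 1/3
Scaled code = (code − low) / width = (1/18 − 0/1) / 1/3 = 1/6
  e: [0/1, 1/3) ← scaled code falls here ✓
  b: [1/3, 1/2) 
  a: [1/2, 5/6) 
  d: [5/6, 1/1) 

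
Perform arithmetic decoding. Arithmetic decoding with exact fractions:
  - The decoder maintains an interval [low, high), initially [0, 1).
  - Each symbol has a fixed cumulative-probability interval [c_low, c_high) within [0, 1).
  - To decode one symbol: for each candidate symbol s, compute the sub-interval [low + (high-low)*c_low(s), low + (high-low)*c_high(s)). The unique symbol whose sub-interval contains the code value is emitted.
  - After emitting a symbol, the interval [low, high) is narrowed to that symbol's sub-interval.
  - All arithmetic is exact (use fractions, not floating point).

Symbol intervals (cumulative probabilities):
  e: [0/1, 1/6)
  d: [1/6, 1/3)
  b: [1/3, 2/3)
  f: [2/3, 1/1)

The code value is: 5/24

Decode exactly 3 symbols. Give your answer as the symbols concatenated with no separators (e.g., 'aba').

Answer: ddb

Derivation:
Step 1: interval [0/1, 1/1), width = 1/1 - 0/1 = 1/1
  'e': [0/1 + 1/1*0/1, 0/1 + 1/1*1/6) = [0/1, 1/6)
  'd': [0/1 + 1/1*1/6, 0/1 + 1/1*1/3) = [1/6, 1/3) <- contains code 5/24
  'b': [0/1 + 1/1*1/3, 0/1 + 1/1*2/3) = [1/3, 2/3)
  'f': [0/1 + 1/1*2/3, 0/1 + 1/1*1/1) = [2/3, 1/1)
  emit 'd', narrow to [1/6, 1/3)
Step 2: interval [1/6, 1/3), width = 1/3 - 1/6 = 1/6
  'e': [1/6 + 1/6*0/1, 1/6 + 1/6*1/6) = [1/6, 7/36)
  'd': [1/6 + 1/6*1/6, 1/6 + 1/6*1/3) = [7/36, 2/9) <- contains code 5/24
  'b': [1/6 + 1/6*1/3, 1/6 + 1/6*2/3) = [2/9, 5/18)
  'f': [1/6 + 1/6*2/3, 1/6 + 1/6*1/1) = [5/18, 1/3)
  emit 'd', narrow to [7/36, 2/9)
Step 3: interval [7/36, 2/9), width = 2/9 - 7/36 = 1/36
  'e': [7/36 + 1/36*0/1, 7/36 + 1/36*1/6) = [7/36, 43/216)
  'd': [7/36 + 1/36*1/6, 7/36 + 1/36*1/3) = [43/216, 11/54)
  'b': [7/36 + 1/36*1/3, 7/36 + 1/36*2/3) = [11/54, 23/108) <- contains code 5/24
  'f': [7/36 + 1/36*2/3, 7/36 + 1/36*1/1) = [23/108, 2/9)
  emit 'b', narrow to [11/54, 23/108)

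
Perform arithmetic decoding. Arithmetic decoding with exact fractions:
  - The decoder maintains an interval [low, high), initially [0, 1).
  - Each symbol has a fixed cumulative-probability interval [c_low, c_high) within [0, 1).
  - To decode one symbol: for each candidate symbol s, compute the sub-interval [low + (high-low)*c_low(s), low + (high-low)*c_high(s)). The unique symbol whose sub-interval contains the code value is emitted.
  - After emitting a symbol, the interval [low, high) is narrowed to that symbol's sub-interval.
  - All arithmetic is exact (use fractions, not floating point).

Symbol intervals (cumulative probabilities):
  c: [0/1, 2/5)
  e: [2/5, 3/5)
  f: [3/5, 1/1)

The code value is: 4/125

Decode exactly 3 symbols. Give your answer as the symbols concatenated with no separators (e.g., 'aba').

Answer: ccc

Derivation:
Step 1: interval [0/1, 1/1), width = 1/1 - 0/1 = 1/1
  'c': [0/1 + 1/1*0/1, 0/1 + 1/1*2/5) = [0/1, 2/5) <- contains code 4/125
  'e': [0/1 + 1/1*2/5, 0/1 + 1/1*3/5) = [2/5, 3/5)
  'f': [0/1 + 1/1*3/5, 0/1 + 1/1*1/1) = [3/5, 1/1)
  emit 'c', narrow to [0/1, 2/5)
Step 2: interval [0/1, 2/5), width = 2/5 - 0/1 = 2/5
  'c': [0/1 + 2/5*0/1, 0/1 + 2/5*2/5) = [0/1, 4/25) <- contains code 4/125
  'e': [0/1 + 2/5*2/5, 0/1 + 2/5*3/5) = [4/25, 6/25)
  'f': [0/1 + 2/5*3/5, 0/1 + 2/5*1/1) = [6/25, 2/5)
  emit 'c', narrow to [0/1, 4/25)
Step 3: interval [0/1, 4/25), width = 4/25 - 0/1 = 4/25
  'c': [0/1 + 4/25*0/1, 0/1 + 4/25*2/5) = [0/1, 8/125) <- contains code 4/125
  'e': [0/1 + 4/25*2/5, 0/1 + 4/25*3/5) = [8/125, 12/125)
  'f': [0/1 + 4/25*3/5, 0/1 + 4/25*1/1) = [12/125, 4/25)
  emit 'c', narrow to [0/1, 8/125)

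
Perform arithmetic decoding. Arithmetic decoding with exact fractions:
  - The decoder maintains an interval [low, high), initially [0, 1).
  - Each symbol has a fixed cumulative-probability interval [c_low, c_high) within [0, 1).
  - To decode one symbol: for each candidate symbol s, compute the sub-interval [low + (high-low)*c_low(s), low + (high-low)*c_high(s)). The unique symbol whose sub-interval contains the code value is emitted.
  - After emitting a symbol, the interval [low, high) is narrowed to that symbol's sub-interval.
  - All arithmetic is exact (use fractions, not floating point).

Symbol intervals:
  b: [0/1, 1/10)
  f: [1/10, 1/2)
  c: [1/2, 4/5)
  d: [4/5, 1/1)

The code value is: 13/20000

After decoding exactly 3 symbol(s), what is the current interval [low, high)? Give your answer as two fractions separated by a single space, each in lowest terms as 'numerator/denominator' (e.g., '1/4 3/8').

Answer: 0/1 1/1000

Derivation:
Step 1: interval [0/1, 1/1), width = 1/1 - 0/1 = 1/1
  'b': [0/1 + 1/1*0/1, 0/1 + 1/1*1/10) = [0/1, 1/10) <- contains code 13/20000
  'f': [0/1 + 1/1*1/10, 0/1 + 1/1*1/2) = [1/10, 1/2)
  'c': [0/1 + 1/1*1/2, 0/1 + 1/1*4/5) = [1/2, 4/5)
  'd': [0/1 + 1/1*4/5, 0/1 + 1/1*1/1) = [4/5, 1/1)
  emit 'b', narrow to [0/1, 1/10)
Step 2: interval [0/1, 1/10), width = 1/10 - 0/1 = 1/10
  'b': [0/1 + 1/10*0/1, 0/1 + 1/10*1/10) = [0/1, 1/100) <- contains code 13/20000
  'f': [0/1 + 1/10*1/10, 0/1 + 1/10*1/2) = [1/100, 1/20)
  'c': [0/1 + 1/10*1/2, 0/1 + 1/10*4/5) = [1/20, 2/25)
  'd': [0/1 + 1/10*4/5, 0/1 + 1/10*1/1) = [2/25, 1/10)
  emit 'b', narrow to [0/1, 1/100)
Step 3: interval [0/1, 1/100), width = 1/100 - 0/1 = 1/100
  'b': [0/1 + 1/100*0/1, 0/1 + 1/100*1/10) = [0/1, 1/1000) <- contains code 13/20000
  'f': [0/1 + 1/100*1/10, 0/1 + 1/100*1/2) = [1/1000, 1/200)
  'c': [0/1 + 1/100*1/2, 0/1 + 1/100*4/5) = [1/200, 1/125)
  'd': [0/1 + 1/100*4/5, 0/1 + 1/100*1/1) = [1/125, 1/100)
  emit 'b', narrow to [0/1, 1/1000)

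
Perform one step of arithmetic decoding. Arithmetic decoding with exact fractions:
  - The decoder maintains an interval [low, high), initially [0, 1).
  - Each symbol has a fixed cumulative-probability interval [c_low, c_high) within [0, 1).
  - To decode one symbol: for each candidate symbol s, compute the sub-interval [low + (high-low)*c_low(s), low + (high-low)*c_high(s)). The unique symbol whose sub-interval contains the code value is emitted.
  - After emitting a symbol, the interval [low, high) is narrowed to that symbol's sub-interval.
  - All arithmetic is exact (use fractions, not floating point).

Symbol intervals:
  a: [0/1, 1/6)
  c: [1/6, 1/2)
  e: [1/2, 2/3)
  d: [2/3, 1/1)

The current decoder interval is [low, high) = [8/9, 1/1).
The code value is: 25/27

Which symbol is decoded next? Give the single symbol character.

Interval width = high − low = 1/1 − 8/9 = 1/9
Scaled code = (code − low) / width = (25/27 − 8/9) / 1/9 = 1/3
  a: [0/1, 1/6) 
  c: [1/6, 1/2) ← scaled code falls here ✓
  e: [1/2, 2/3) 
  d: [2/3, 1/1) 

Answer: c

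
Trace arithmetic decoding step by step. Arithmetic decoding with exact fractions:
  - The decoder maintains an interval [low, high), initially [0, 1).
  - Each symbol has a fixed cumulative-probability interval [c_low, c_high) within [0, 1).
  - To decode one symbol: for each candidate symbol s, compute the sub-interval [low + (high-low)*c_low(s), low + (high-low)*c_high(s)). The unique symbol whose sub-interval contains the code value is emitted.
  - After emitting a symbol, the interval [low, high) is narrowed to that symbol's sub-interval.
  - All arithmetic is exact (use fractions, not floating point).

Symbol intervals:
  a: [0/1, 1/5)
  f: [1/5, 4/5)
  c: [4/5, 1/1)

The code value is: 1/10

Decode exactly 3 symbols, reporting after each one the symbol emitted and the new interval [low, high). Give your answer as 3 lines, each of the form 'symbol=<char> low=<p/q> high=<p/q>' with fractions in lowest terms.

Answer: symbol=a low=0/1 high=1/5
symbol=f low=1/25 high=4/25
symbol=f low=8/125 high=17/125

Derivation:
Step 1: interval [0/1, 1/1), width = 1/1 - 0/1 = 1/1
  'a': [0/1 + 1/1*0/1, 0/1 + 1/1*1/5) = [0/1, 1/5) <- contains code 1/10
  'f': [0/1 + 1/1*1/5, 0/1 + 1/1*4/5) = [1/5, 4/5)
  'c': [0/1 + 1/1*4/5, 0/1 + 1/1*1/1) = [4/5, 1/1)
  emit 'a', narrow to [0/1, 1/5)
Step 2: interval [0/1, 1/5), width = 1/5 - 0/1 = 1/5
  'a': [0/1 + 1/5*0/1, 0/1 + 1/5*1/5) = [0/1, 1/25)
  'f': [0/1 + 1/5*1/5, 0/1 + 1/5*4/5) = [1/25, 4/25) <- contains code 1/10
  'c': [0/1 + 1/5*4/5, 0/1 + 1/5*1/1) = [4/25, 1/5)
  emit 'f', narrow to [1/25, 4/25)
Step 3: interval [1/25, 4/25), width = 4/25 - 1/25 = 3/25
  'a': [1/25 + 3/25*0/1, 1/25 + 3/25*1/5) = [1/25, 8/125)
  'f': [1/25 + 3/25*1/5, 1/25 + 3/25*4/5) = [8/125, 17/125) <- contains code 1/10
  'c': [1/25 + 3/25*4/5, 1/25 + 3/25*1/1) = [17/125, 4/25)
  emit 'f', narrow to [8/125, 17/125)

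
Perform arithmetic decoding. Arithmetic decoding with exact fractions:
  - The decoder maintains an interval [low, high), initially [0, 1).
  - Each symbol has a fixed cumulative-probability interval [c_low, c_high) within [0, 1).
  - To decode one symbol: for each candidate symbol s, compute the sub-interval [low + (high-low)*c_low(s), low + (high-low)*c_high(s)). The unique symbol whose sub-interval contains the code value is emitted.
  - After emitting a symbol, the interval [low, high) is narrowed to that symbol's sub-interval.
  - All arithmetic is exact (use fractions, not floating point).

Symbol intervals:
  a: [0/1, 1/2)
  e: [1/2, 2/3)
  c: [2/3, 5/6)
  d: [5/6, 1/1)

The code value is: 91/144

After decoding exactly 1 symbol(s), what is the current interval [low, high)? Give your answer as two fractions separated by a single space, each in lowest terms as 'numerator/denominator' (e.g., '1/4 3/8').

Answer: 1/2 2/3

Derivation:
Step 1: interval [0/1, 1/1), width = 1/1 - 0/1 = 1/1
  'a': [0/1 + 1/1*0/1, 0/1 + 1/1*1/2) = [0/1, 1/2)
  'e': [0/1 + 1/1*1/2, 0/1 + 1/1*2/3) = [1/2, 2/3) <- contains code 91/144
  'c': [0/1 + 1/1*2/3, 0/1 + 1/1*5/6) = [2/3, 5/6)
  'd': [0/1 + 1/1*5/6, 0/1 + 1/1*1/1) = [5/6, 1/1)
  emit 'e', narrow to [1/2, 2/3)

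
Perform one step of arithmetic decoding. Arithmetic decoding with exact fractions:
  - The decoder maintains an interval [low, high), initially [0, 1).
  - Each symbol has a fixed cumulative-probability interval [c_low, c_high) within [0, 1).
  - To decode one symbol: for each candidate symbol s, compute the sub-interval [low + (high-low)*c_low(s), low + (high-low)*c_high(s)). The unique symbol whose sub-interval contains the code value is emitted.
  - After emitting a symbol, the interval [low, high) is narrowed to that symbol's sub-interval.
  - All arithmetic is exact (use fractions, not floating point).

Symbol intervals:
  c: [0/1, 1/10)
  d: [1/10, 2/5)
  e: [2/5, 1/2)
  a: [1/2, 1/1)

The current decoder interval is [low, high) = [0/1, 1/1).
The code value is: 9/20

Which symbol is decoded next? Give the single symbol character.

Interval width = high − low = 1/1 − 0/1 = 1/1
Scaled code = (code − low) / width = (9/20 − 0/1) / 1/1 = 9/20
  c: [0/1, 1/10) 
  d: [1/10, 2/5) 
  e: [2/5, 1/2) ← scaled code falls here ✓
  a: [1/2, 1/1) 

Answer: e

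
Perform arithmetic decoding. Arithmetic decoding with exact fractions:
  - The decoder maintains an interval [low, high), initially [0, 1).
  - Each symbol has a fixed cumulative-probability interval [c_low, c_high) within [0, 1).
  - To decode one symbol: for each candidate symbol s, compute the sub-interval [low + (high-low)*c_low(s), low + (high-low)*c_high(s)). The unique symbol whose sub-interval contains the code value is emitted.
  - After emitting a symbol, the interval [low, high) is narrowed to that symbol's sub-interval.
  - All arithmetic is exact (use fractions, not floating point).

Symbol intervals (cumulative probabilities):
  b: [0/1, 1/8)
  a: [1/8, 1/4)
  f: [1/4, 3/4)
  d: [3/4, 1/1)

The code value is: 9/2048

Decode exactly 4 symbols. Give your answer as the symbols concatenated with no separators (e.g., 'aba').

Answer: bbfb

Derivation:
Step 1: interval [0/1, 1/1), width = 1/1 - 0/1 = 1/1
  'b': [0/1 + 1/1*0/1, 0/1 + 1/1*1/8) = [0/1, 1/8) <- contains code 9/2048
  'a': [0/1 + 1/1*1/8, 0/1 + 1/1*1/4) = [1/8, 1/4)
  'f': [0/1 + 1/1*1/4, 0/1 + 1/1*3/4) = [1/4, 3/4)
  'd': [0/1 + 1/1*3/4, 0/1 + 1/1*1/1) = [3/4, 1/1)
  emit 'b', narrow to [0/1, 1/8)
Step 2: interval [0/1, 1/8), width = 1/8 - 0/1 = 1/8
  'b': [0/1 + 1/8*0/1, 0/1 + 1/8*1/8) = [0/1, 1/64) <- contains code 9/2048
  'a': [0/1 + 1/8*1/8, 0/1 + 1/8*1/4) = [1/64, 1/32)
  'f': [0/1 + 1/8*1/4, 0/1 + 1/8*3/4) = [1/32, 3/32)
  'd': [0/1 + 1/8*3/4, 0/1 + 1/8*1/1) = [3/32, 1/8)
  emit 'b', narrow to [0/1, 1/64)
Step 3: interval [0/1, 1/64), width = 1/64 - 0/1 = 1/64
  'b': [0/1 + 1/64*0/1, 0/1 + 1/64*1/8) = [0/1, 1/512)
  'a': [0/1 + 1/64*1/8, 0/1 + 1/64*1/4) = [1/512, 1/256)
  'f': [0/1 + 1/64*1/4, 0/1 + 1/64*3/4) = [1/256, 3/256) <- contains code 9/2048
  'd': [0/1 + 1/64*3/4, 0/1 + 1/64*1/1) = [3/256, 1/64)
  emit 'f', narrow to [1/256, 3/256)
Step 4: interval [1/256, 3/256), width = 3/256 - 1/256 = 1/128
  'b': [1/256 + 1/128*0/1, 1/256 + 1/128*1/8) = [1/256, 5/1024) <- contains code 9/2048
  'a': [1/256 + 1/128*1/8, 1/256 + 1/128*1/4) = [5/1024, 3/512)
  'f': [1/256 + 1/128*1/4, 1/256 + 1/128*3/4) = [3/512, 5/512)
  'd': [1/256 + 1/128*3/4, 1/256 + 1/128*1/1) = [5/512, 3/256)
  emit 'b', narrow to [1/256, 5/1024)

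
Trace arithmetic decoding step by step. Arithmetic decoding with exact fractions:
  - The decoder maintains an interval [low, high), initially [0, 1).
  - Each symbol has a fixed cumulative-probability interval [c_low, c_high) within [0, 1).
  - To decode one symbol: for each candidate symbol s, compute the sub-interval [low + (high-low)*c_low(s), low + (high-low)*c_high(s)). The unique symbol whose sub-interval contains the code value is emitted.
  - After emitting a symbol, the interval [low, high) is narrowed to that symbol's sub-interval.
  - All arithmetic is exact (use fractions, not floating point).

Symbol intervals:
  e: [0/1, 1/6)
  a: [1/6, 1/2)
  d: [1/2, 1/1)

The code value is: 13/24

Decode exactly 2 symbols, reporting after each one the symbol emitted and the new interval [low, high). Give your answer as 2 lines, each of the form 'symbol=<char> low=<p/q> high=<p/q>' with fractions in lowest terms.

Answer: symbol=d low=1/2 high=1/1
symbol=e low=1/2 high=7/12

Derivation:
Step 1: interval [0/1, 1/1), width = 1/1 - 0/1 = 1/1
  'e': [0/1 + 1/1*0/1, 0/1 + 1/1*1/6) = [0/1, 1/6)
  'a': [0/1 + 1/1*1/6, 0/1 + 1/1*1/2) = [1/6, 1/2)
  'd': [0/1 + 1/1*1/2, 0/1 + 1/1*1/1) = [1/2, 1/1) <- contains code 13/24
  emit 'd', narrow to [1/2, 1/1)
Step 2: interval [1/2, 1/1), width = 1/1 - 1/2 = 1/2
  'e': [1/2 + 1/2*0/1, 1/2 + 1/2*1/6) = [1/2, 7/12) <- contains code 13/24
  'a': [1/2 + 1/2*1/6, 1/2 + 1/2*1/2) = [7/12, 3/4)
  'd': [1/2 + 1/2*1/2, 1/2 + 1/2*1/1) = [3/4, 1/1)
  emit 'e', narrow to [1/2, 7/12)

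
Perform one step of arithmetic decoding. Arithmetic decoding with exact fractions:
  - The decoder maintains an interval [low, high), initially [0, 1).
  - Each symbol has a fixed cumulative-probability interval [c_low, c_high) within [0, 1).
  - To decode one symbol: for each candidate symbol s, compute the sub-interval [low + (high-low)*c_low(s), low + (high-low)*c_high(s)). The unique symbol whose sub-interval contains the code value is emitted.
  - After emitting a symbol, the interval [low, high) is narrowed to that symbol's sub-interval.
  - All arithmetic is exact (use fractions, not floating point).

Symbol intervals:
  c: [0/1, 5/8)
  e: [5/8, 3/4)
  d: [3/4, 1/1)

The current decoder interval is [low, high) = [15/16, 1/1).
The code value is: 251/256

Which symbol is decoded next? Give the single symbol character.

Answer: e

Derivation:
Interval width = high − low = 1/1 − 15/16 = 1/16
Scaled code = (code − low) / width = (251/256 − 15/16) / 1/16 = 11/16
  c: [0/1, 5/8) 
  e: [5/8, 3/4) ← scaled code falls here ✓
  d: [3/4, 1/1) 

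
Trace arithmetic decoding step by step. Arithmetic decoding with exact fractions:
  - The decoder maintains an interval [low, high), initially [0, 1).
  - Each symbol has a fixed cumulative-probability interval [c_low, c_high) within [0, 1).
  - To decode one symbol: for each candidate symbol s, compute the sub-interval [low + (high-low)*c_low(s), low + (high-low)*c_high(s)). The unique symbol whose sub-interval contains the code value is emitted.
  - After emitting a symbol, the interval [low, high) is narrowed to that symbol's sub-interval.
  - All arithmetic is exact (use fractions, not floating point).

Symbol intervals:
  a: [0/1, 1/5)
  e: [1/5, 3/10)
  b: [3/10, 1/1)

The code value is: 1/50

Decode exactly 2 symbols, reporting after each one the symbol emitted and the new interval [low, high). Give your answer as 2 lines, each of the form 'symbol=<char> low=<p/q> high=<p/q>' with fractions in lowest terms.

Answer: symbol=a low=0/1 high=1/5
symbol=a low=0/1 high=1/25

Derivation:
Step 1: interval [0/1, 1/1), width = 1/1 - 0/1 = 1/1
  'a': [0/1 + 1/1*0/1, 0/1 + 1/1*1/5) = [0/1, 1/5) <- contains code 1/50
  'e': [0/1 + 1/1*1/5, 0/1 + 1/1*3/10) = [1/5, 3/10)
  'b': [0/1 + 1/1*3/10, 0/1 + 1/1*1/1) = [3/10, 1/1)
  emit 'a', narrow to [0/1, 1/5)
Step 2: interval [0/1, 1/5), width = 1/5 - 0/1 = 1/5
  'a': [0/1 + 1/5*0/1, 0/1 + 1/5*1/5) = [0/1, 1/25) <- contains code 1/50
  'e': [0/1 + 1/5*1/5, 0/1 + 1/5*3/10) = [1/25, 3/50)
  'b': [0/1 + 1/5*3/10, 0/1 + 1/5*1/1) = [3/50, 1/5)
  emit 'a', narrow to [0/1, 1/25)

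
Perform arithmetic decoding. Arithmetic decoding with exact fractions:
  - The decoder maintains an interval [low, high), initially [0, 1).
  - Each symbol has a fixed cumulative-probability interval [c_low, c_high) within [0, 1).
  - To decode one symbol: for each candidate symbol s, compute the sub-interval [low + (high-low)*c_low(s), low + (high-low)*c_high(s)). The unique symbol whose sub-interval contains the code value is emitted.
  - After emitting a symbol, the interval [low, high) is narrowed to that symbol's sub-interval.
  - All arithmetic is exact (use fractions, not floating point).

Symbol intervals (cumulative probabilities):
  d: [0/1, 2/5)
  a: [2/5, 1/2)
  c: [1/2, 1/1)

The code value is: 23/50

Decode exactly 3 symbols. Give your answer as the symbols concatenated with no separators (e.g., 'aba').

Answer: acd

Derivation:
Step 1: interval [0/1, 1/1), width = 1/1 - 0/1 = 1/1
  'd': [0/1 + 1/1*0/1, 0/1 + 1/1*2/5) = [0/1, 2/5)
  'a': [0/1 + 1/1*2/5, 0/1 + 1/1*1/2) = [2/5, 1/2) <- contains code 23/50
  'c': [0/1 + 1/1*1/2, 0/1 + 1/1*1/1) = [1/2, 1/1)
  emit 'a', narrow to [2/5, 1/2)
Step 2: interval [2/5, 1/2), width = 1/2 - 2/5 = 1/10
  'd': [2/5 + 1/10*0/1, 2/5 + 1/10*2/5) = [2/5, 11/25)
  'a': [2/5 + 1/10*2/5, 2/5 + 1/10*1/2) = [11/25, 9/20)
  'c': [2/5 + 1/10*1/2, 2/5 + 1/10*1/1) = [9/20, 1/2) <- contains code 23/50
  emit 'c', narrow to [9/20, 1/2)
Step 3: interval [9/20, 1/2), width = 1/2 - 9/20 = 1/20
  'd': [9/20 + 1/20*0/1, 9/20 + 1/20*2/5) = [9/20, 47/100) <- contains code 23/50
  'a': [9/20 + 1/20*2/5, 9/20 + 1/20*1/2) = [47/100, 19/40)
  'c': [9/20 + 1/20*1/2, 9/20 + 1/20*1/1) = [19/40, 1/2)
  emit 'd', narrow to [9/20, 47/100)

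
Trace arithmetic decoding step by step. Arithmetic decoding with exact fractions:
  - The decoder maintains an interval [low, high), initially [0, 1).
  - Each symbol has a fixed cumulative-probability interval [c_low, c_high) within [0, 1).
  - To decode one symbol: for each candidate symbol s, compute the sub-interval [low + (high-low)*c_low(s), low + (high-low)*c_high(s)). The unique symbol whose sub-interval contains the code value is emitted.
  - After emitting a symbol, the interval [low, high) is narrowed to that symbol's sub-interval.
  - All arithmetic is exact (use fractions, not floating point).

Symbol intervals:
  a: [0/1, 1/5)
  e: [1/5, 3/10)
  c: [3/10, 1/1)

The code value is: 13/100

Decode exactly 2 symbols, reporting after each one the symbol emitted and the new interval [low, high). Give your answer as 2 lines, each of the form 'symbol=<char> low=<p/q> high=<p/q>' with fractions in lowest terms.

Step 1: interval [0/1, 1/1), width = 1/1 - 0/1 = 1/1
  'a': [0/1 + 1/1*0/1, 0/1 + 1/1*1/5) = [0/1, 1/5) <- contains code 13/100
  'e': [0/1 + 1/1*1/5, 0/1 + 1/1*3/10) = [1/5, 3/10)
  'c': [0/1 + 1/1*3/10, 0/1 + 1/1*1/1) = [3/10, 1/1)
  emit 'a', narrow to [0/1, 1/5)
Step 2: interval [0/1, 1/5), width = 1/5 - 0/1 = 1/5
  'a': [0/1 + 1/5*0/1, 0/1 + 1/5*1/5) = [0/1, 1/25)
  'e': [0/1 + 1/5*1/5, 0/1 + 1/5*3/10) = [1/25, 3/50)
  'c': [0/1 + 1/5*3/10, 0/1 + 1/5*1/1) = [3/50, 1/5) <- contains code 13/100
  emit 'c', narrow to [3/50, 1/5)

Answer: symbol=a low=0/1 high=1/5
symbol=c low=3/50 high=1/5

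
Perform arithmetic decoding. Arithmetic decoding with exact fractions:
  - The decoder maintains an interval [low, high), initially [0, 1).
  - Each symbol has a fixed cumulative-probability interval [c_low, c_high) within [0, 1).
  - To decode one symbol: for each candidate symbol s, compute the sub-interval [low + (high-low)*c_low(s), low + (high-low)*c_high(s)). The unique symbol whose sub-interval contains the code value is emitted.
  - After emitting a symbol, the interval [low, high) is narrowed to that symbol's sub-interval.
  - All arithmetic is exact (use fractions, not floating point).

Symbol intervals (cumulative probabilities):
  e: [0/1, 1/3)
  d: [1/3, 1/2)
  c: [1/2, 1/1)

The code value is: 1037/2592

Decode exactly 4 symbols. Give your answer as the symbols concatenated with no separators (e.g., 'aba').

Answer: dddd

Derivation:
Step 1: interval [0/1, 1/1), width = 1/1 - 0/1 = 1/1
  'e': [0/1 + 1/1*0/1, 0/1 + 1/1*1/3) = [0/1, 1/3)
  'd': [0/1 + 1/1*1/3, 0/1 + 1/1*1/2) = [1/3, 1/2) <- contains code 1037/2592
  'c': [0/1 + 1/1*1/2, 0/1 + 1/1*1/1) = [1/2, 1/1)
  emit 'd', narrow to [1/3, 1/2)
Step 2: interval [1/3, 1/2), width = 1/2 - 1/3 = 1/6
  'e': [1/3 + 1/6*0/1, 1/3 + 1/6*1/3) = [1/3, 7/18)
  'd': [1/3 + 1/6*1/3, 1/3 + 1/6*1/2) = [7/18, 5/12) <- contains code 1037/2592
  'c': [1/3 + 1/6*1/2, 1/3 + 1/6*1/1) = [5/12, 1/2)
  emit 'd', narrow to [7/18, 5/12)
Step 3: interval [7/18, 5/12), width = 5/12 - 7/18 = 1/36
  'e': [7/18 + 1/36*0/1, 7/18 + 1/36*1/3) = [7/18, 43/108)
  'd': [7/18 + 1/36*1/3, 7/18 + 1/36*1/2) = [43/108, 29/72) <- contains code 1037/2592
  'c': [7/18 + 1/36*1/2, 7/18 + 1/36*1/1) = [29/72, 5/12)
  emit 'd', narrow to [43/108, 29/72)
Step 4: interval [43/108, 29/72), width = 29/72 - 43/108 = 1/216
  'e': [43/108 + 1/216*0/1, 43/108 + 1/216*1/3) = [43/108, 259/648)
  'd': [43/108 + 1/216*1/3, 43/108 + 1/216*1/2) = [259/648, 173/432) <- contains code 1037/2592
  'c': [43/108 + 1/216*1/2, 43/108 + 1/216*1/1) = [173/432, 29/72)
  emit 'd', narrow to [259/648, 173/432)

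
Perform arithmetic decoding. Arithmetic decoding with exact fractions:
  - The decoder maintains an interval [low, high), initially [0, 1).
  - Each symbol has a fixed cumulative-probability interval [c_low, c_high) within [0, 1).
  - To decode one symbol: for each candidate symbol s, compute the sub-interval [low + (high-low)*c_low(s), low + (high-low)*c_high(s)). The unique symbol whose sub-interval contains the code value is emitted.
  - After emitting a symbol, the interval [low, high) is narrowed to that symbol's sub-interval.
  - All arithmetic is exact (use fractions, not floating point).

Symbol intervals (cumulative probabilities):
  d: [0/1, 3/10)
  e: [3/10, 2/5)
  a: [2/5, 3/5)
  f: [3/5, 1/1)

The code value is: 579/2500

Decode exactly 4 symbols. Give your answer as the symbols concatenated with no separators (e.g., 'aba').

Step 1: interval [0/1, 1/1), width = 1/1 - 0/1 = 1/1
  'd': [0/1 + 1/1*0/1, 0/1 + 1/1*3/10) = [0/1, 3/10) <- contains code 579/2500
  'e': [0/1 + 1/1*3/10, 0/1 + 1/1*2/5) = [3/10, 2/5)
  'a': [0/1 + 1/1*2/5, 0/1 + 1/1*3/5) = [2/5, 3/5)
  'f': [0/1 + 1/1*3/5, 0/1 + 1/1*1/1) = [3/5, 1/1)
  emit 'd', narrow to [0/1, 3/10)
Step 2: interval [0/1, 3/10), width = 3/10 - 0/1 = 3/10
  'd': [0/1 + 3/10*0/1, 0/1 + 3/10*3/10) = [0/1, 9/100)
  'e': [0/1 + 3/10*3/10, 0/1 + 3/10*2/5) = [9/100, 3/25)
  'a': [0/1 + 3/10*2/5, 0/1 + 3/10*3/5) = [3/25, 9/50)
  'f': [0/1 + 3/10*3/5, 0/1 + 3/10*1/1) = [9/50, 3/10) <- contains code 579/2500
  emit 'f', narrow to [9/50, 3/10)
Step 3: interval [9/50, 3/10), width = 3/10 - 9/50 = 3/25
  'd': [9/50 + 3/25*0/1, 9/50 + 3/25*3/10) = [9/50, 27/125)
  'e': [9/50 + 3/25*3/10, 9/50 + 3/25*2/5) = [27/125, 57/250)
  'a': [9/50 + 3/25*2/5, 9/50 + 3/25*3/5) = [57/250, 63/250) <- contains code 579/2500
  'f': [9/50 + 3/25*3/5, 9/50 + 3/25*1/1) = [63/250, 3/10)
  emit 'a', narrow to [57/250, 63/250)
Step 4: interval [57/250, 63/250), width = 63/250 - 57/250 = 3/125
  'd': [57/250 + 3/125*0/1, 57/250 + 3/125*3/10) = [57/250, 147/625) <- contains code 579/2500
  'e': [57/250 + 3/125*3/10, 57/250 + 3/125*2/5) = [147/625, 297/1250)
  'a': [57/250 + 3/125*2/5, 57/250 + 3/125*3/5) = [297/1250, 303/1250)
  'f': [57/250 + 3/125*3/5, 57/250 + 3/125*1/1) = [303/1250, 63/250)
  emit 'd', narrow to [57/250, 147/625)

Answer: dfad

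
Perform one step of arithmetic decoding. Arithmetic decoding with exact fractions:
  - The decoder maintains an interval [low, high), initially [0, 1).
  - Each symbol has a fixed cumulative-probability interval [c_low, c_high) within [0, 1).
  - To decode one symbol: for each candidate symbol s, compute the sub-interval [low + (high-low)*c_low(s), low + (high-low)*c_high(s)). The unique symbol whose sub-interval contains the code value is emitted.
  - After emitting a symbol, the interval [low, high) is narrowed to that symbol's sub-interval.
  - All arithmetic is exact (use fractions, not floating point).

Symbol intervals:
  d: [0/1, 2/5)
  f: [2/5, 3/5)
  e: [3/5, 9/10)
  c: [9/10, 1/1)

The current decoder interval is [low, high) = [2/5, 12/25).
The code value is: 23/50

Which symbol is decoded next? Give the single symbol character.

Interval width = high − low = 12/25 − 2/5 = 2/25
Scaled code = (code − low) / width = (23/50 − 2/5) / 2/25 = 3/4
  d: [0/1, 2/5) 
  f: [2/5, 3/5) 
  e: [3/5, 9/10) ← scaled code falls here ✓
  c: [9/10, 1/1) 

Answer: e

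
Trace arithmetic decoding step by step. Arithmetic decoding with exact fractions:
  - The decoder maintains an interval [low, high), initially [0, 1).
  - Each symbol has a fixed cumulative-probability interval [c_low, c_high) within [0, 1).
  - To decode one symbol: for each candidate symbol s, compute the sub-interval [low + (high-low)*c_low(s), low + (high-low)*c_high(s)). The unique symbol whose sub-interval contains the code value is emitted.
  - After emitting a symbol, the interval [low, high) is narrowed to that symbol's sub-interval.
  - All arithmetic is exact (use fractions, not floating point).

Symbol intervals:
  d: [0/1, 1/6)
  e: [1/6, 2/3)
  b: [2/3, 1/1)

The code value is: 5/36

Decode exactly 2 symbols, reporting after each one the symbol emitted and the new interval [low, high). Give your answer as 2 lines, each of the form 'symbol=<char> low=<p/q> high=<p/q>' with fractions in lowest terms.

Answer: symbol=d low=0/1 high=1/6
symbol=b low=1/9 high=1/6

Derivation:
Step 1: interval [0/1, 1/1), width = 1/1 - 0/1 = 1/1
  'd': [0/1 + 1/1*0/1, 0/1 + 1/1*1/6) = [0/1, 1/6) <- contains code 5/36
  'e': [0/1 + 1/1*1/6, 0/1 + 1/1*2/3) = [1/6, 2/3)
  'b': [0/1 + 1/1*2/3, 0/1 + 1/1*1/1) = [2/3, 1/1)
  emit 'd', narrow to [0/1, 1/6)
Step 2: interval [0/1, 1/6), width = 1/6 - 0/1 = 1/6
  'd': [0/1 + 1/6*0/1, 0/1 + 1/6*1/6) = [0/1, 1/36)
  'e': [0/1 + 1/6*1/6, 0/1 + 1/6*2/3) = [1/36, 1/9)
  'b': [0/1 + 1/6*2/3, 0/1 + 1/6*1/1) = [1/9, 1/6) <- contains code 5/36
  emit 'b', narrow to [1/9, 1/6)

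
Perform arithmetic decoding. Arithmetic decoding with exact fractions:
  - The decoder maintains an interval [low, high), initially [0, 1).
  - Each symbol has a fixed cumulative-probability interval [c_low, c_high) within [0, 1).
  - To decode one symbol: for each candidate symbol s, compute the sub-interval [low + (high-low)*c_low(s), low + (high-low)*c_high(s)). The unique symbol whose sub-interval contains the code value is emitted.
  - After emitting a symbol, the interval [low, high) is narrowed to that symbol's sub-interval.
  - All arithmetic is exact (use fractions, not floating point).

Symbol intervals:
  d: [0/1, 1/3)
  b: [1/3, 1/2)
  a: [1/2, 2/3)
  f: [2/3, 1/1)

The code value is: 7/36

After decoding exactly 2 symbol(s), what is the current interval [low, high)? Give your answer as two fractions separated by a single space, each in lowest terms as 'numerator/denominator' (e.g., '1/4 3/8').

Answer: 1/6 2/9

Derivation:
Step 1: interval [0/1, 1/1), width = 1/1 - 0/1 = 1/1
  'd': [0/1 + 1/1*0/1, 0/1 + 1/1*1/3) = [0/1, 1/3) <- contains code 7/36
  'b': [0/1 + 1/1*1/3, 0/1 + 1/1*1/2) = [1/3, 1/2)
  'a': [0/1 + 1/1*1/2, 0/1 + 1/1*2/3) = [1/2, 2/3)
  'f': [0/1 + 1/1*2/3, 0/1 + 1/1*1/1) = [2/3, 1/1)
  emit 'd', narrow to [0/1, 1/3)
Step 2: interval [0/1, 1/3), width = 1/3 - 0/1 = 1/3
  'd': [0/1 + 1/3*0/1, 0/1 + 1/3*1/3) = [0/1, 1/9)
  'b': [0/1 + 1/3*1/3, 0/1 + 1/3*1/2) = [1/9, 1/6)
  'a': [0/1 + 1/3*1/2, 0/1 + 1/3*2/3) = [1/6, 2/9) <- contains code 7/36
  'f': [0/1 + 1/3*2/3, 0/1 + 1/3*1/1) = [2/9, 1/3)
  emit 'a', narrow to [1/6, 2/9)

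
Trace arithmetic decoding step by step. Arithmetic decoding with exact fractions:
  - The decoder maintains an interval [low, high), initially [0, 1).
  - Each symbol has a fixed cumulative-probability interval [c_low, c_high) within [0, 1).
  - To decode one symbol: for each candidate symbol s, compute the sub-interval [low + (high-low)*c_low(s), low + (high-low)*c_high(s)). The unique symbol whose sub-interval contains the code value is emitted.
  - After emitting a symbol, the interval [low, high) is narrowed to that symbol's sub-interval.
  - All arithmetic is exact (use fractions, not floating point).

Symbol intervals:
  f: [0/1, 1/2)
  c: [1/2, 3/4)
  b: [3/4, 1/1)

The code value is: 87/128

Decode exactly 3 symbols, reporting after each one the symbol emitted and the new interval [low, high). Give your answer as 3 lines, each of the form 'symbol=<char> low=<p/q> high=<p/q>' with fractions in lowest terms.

Step 1: interval [0/1, 1/1), width = 1/1 - 0/1 = 1/1
  'f': [0/1 + 1/1*0/1, 0/1 + 1/1*1/2) = [0/1, 1/2)
  'c': [0/1 + 1/1*1/2, 0/1 + 1/1*3/4) = [1/2, 3/4) <- contains code 87/128
  'b': [0/1 + 1/1*3/4, 0/1 + 1/1*1/1) = [3/4, 1/1)
  emit 'c', narrow to [1/2, 3/4)
Step 2: interval [1/2, 3/4), width = 3/4 - 1/2 = 1/4
  'f': [1/2 + 1/4*0/1, 1/2 + 1/4*1/2) = [1/2, 5/8)
  'c': [1/2 + 1/4*1/2, 1/2 + 1/4*3/4) = [5/8, 11/16) <- contains code 87/128
  'b': [1/2 + 1/4*3/4, 1/2 + 1/4*1/1) = [11/16, 3/4)
  emit 'c', narrow to [5/8, 11/16)
Step 3: interval [5/8, 11/16), width = 11/16 - 5/8 = 1/16
  'f': [5/8 + 1/16*0/1, 5/8 + 1/16*1/2) = [5/8, 21/32)
  'c': [5/8 + 1/16*1/2, 5/8 + 1/16*3/4) = [21/32, 43/64)
  'b': [5/8 + 1/16*3/4, 5/8 + 1/16*1/1) = [43/64, 11/16) <- contains code 87/128
  emit 'b', narrow to [43/64, 11/16)

Answer: symbol=c low=1/2 high=3/4
symbol=c low=5/8 high=11/16
symbol=b low=43/64 high=11/16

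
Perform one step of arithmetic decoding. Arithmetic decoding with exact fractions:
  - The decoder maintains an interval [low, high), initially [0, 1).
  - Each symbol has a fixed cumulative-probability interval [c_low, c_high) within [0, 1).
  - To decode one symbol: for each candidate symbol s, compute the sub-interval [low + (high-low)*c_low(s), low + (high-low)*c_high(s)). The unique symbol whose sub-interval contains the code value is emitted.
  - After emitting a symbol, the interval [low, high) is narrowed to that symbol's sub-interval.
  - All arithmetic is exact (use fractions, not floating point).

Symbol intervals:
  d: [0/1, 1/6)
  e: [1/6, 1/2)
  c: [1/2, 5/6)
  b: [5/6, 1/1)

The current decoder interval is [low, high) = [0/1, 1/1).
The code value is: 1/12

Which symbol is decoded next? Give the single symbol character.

Answer: d

Derivation:
Interval width = high − low = 1/1 − 0/1 = 1/1
Scaled code = (code − low) / width = (1/12 − 0/1) / 1/1 = 1/12
  d: [0/1, 1/6) ← scaled code falls here ✓
  e: [1/6, 1/2) 
  c: [1/2, 5/6) 
  b: [5/6, 1/1) 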